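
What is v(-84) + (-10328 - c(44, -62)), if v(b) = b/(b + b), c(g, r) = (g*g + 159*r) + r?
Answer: -4687/2 ≈ -2343.5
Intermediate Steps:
c(g, r) = g² + 160*r (c(g, r) = (g² + 159*r) + r = g² + 160*r)
v(b) = ½ (v(b) = b/((2*b)) = b*(1/(2*b)) = ½)
v(-84) + (-10328 - c(44, -62)) = ½ + (-10328 - (44² + 160*(-62))) = ½ + (-10328 - (1936 - 9920)) = ½ + (-10328 - 1*(-7984)) = ½ + (-10328 + 7984) = ½ - 2344 = -4687/2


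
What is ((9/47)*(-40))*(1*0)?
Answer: 0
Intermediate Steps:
((9/47)*(-40))*(1*0) = ((9*(1/47))*(-40))*0 = ((9/47)*(-40))*0 = -360/47*0 = 0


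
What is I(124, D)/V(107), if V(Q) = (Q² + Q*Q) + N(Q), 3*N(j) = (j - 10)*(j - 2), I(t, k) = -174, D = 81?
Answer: -174/26293 ≈ -0.0066177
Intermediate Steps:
N(j) = (-10 + j)*(-2 + j)/3 (N(j) = ((j - 10)*(j - 2))/3 = ((-10 + j)*(-2 + j))/3 = (-10 + j)*(-2 + j)/3)
V(Q) = 20/3 - 4*Q + 7*Q²/3 (V(Q) = (Q² + Q*Q) + (20/3 - 4*Q + Q²/3) = (Q² + Q²) + (20/3 - 4*Q + Q²/3) = 2*Q² + (20/3 - 4*Q + Q²/3) = 20/3 - 4*Q + 7*Q²/3)
I(124, D)/V(107) = -174/(20/3 - 4*107 + (7/3)*107²) = -174/(20/3 - 428 + (7/3)*11449) = -174/(20/3 - 428 + 80143/3) = -174/26293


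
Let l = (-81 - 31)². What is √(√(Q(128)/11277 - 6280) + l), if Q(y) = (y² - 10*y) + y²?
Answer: √(177247736064 + 7518*I*√22174363554)/3759 ≈ 112.0 + 0.3537*I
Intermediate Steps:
Q(y) = -10*y + 2*y²
l = 12544 (l = (-112)² = 12544)
√(√(Q(128)/11277 - 6280) + l) = √(√((2*128*(-5 + 128))/11277 - 6280) + 12544) = √(√((2*128*123)*(1/11277) - 6280) + 12544) = √(√(31488*(1/11277) - 6280) + 12544) = √(√(10496/3759 - 6280) + 12544) = √(√(-23596024/3759) + 12544) = √(2*I*√22174363554/3759 + 12544) = √(12544 + 2*I*√22174363554/3759)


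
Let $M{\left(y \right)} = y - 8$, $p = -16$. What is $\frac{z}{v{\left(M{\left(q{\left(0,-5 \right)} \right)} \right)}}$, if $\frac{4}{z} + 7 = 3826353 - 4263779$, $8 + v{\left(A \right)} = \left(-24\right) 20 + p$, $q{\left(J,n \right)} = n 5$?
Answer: $\frac{1}{55116558} \approx 1.8143 \cdot 10^{-8}$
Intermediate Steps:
$q{\left(J,n \right)} = 5 n$
$M{\left(y \right)} = -8 + y$
$v{\left(A \right)} = -504$ ($v{\left(A \right)} = -8 - 496 = -504$)
$z = - \frac{4}{437433}$ ($z = \frac{4}{-7 + \left(3826353 - 4263779\right)} = \frac{4}{-7 - 437426} = \frac{4}{-437433} = 4 \left(- \frac{1}{437433}\right) = - \frac{4}{437433} \approx -9.1443 \cdot 10^{-6}$)
$\frac{z}{v{\left(M{\left(q{\left(0,-5 \right)} \right)} \right)}} = - \frac{4}{437433 \left(-504\right)} = \left(- \frac{4}{437433}\right) \left(- \frac{1}{504}\right) = \frac{1}{55116558}$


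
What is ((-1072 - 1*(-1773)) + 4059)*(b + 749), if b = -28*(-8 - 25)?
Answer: 7963480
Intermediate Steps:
b = 924 (b = -28*(-33) = 924)
((-1072 - 1*(-1773)) + 4059)*(b + 749) = ((-1072 - 1*(-1773)) + 4059)*(924 + 749) = ((-1072 + 1773) + 4059)*1673 = (701 + 4059)*1673 = 4760*1673 = 7963480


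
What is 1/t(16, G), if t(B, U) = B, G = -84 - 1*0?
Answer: 1/16 ≈ 0.062500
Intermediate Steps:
G = -84 (G = -84 + 0 = -84)
1/t(16, G) = 1/16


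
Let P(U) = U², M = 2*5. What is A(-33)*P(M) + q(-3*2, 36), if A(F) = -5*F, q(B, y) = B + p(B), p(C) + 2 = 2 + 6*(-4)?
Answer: 16470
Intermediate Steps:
p(C) = -24 (p(C) = -2 + (2 + 6*(-4)) = -2 + (2 - 24) = -2 - 22 = -24)
M = 10
q(B, y) = -24 + B (q(B, y) = B - 24 = -24 + B)
A(-33)*P(M) + q(-3*2, 36) = -5*(-33)*10² + (-24 - 3*2) = 165*100 + (-24 - 6) = 16500 - 30 = 16470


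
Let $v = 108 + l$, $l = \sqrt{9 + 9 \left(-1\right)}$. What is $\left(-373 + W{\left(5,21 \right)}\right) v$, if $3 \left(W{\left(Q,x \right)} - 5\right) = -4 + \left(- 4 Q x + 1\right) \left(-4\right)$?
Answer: $20448$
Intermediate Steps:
$l = 0$ ($l = \sqrt{9 - 9} = \sqrt{0} = 0$)
$W{\left(Q,x \right)} = \frac{7}{3} + \frac{16 Q x}{3}$ ($W{\left(Q,x \right)} = 5 + \frac{-4 + \left(- 4 Q x + 1\right) \left(-4\right)}{3} = 5 + \frac{-4 + \left(1 - 4 Q x\right) \left(-4\right)}{3} = 5 + \frac{-4 + \left(-4 + 16 Q x\right)}{3} = 5 + \frac{-8 + 16 Q x}{3} = 5 + \left(- \frac{8}{3} + \frac{16 Q x}{3}\right) = \frac{7}{3} + \frac{16 Q x}{3}$)
$v = 108$ ($v = 108 + 0 = 108$)
$\left(-373 + W{\left(5,21 \right)}\right) v = \left(-373 + \left(\frac{7}{3} + \frac{16}{3} \cdot 5 \cdot 21\right)\right) 108 = \left(-373 + \left(\frac{7}{3} + 560\right)\right) 108 = \left(-373 + \frac{1687}{3}\right) 108 = \frac{568}{3} \cdot 108 = 20448$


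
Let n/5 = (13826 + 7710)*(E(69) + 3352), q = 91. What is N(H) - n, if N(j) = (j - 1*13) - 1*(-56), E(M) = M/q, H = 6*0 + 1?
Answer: -32853271676/91 ≈ -3.6103e+8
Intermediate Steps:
H = 1 (H = 0 + 1 = 1)
E(M) = M/91
N(j) = 43 + j (N(j) = (j - 13) + 56 = (-13 + j) + 56 = 43 + j)
n = 32853275680/91 (n = 5*((13826 + 7710)*((1/91)*69 + 3352)) = 5*(21536*(69/91 + 3352)) = 5*(21536*(305101/91)) = 5*(6570655136/91) = 32853275680/91 ≈ 3.6103e+8)
N(H) - n = (43 + 1) - 1*32853275680/91 = 44 - 32853275680/91 = -32853271676/91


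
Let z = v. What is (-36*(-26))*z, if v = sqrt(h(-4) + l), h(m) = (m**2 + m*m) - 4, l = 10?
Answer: 936*sqrt(38) ≈ 5769.9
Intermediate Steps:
h(m) = -4 + 2*m**2 (h(m) = (m**2 + m**2) - 4 = 2*m**2 - 4 = -4 + 2*m**2)
v = sqrt(38) (v = sqrt((-4 + 2*(-4)**2) + 10) = sqrt((-4 + 2*16) + 10) = sqrt((-4 + 32) + 10) = sqrt(28 + 10) = sqrt(38) ≈ 6.1644)
z = sqrt(38) ≈ 6.1644
(-36*(-26))*z = (-36*(-26))*sqrt(38) = 936*sqrt(38)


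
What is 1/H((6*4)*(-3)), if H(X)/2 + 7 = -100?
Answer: -1/214 ≈ -0.0046729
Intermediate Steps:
H(X) = -214 (H(X) = -14 + 2*(-100) = -14 - 200 = -214)
1/H((6*4)*(-3)) = 1/(-214) = -1/214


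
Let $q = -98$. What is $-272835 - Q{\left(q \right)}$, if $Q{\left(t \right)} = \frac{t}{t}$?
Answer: $-272836$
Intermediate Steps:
$Q{\left(t \right)} = 1$
$-272835 - Q{\left(q \right)} = -272835 - 1 = -272836$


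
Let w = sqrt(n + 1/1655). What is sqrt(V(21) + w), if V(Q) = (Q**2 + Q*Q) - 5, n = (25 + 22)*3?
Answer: sqrt(2402124925 + 3310*sqrt(96551045))/1655 ≈ 29.814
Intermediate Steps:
n = 141 (n = 47*3 = 141)
V(Q) = -5 + 2*Q**2 (V(Q) = (Q**2 + Q**2) - 5 = 2*Q**2 - 5 = -5 + 2*Q**2)
w = 2*sqrt(96551045)/1655 (w = sqrt(141 + 1/1655) = sqrt(233356/1655) = 2*sqrt(96551045)/1655 ≈ 11.874)
sqrt(V(21) + w) = sqrt((-5 + 2*21**2) + 2*sqrt(96551045)/1655) = sqrt((-5 + 2*441) + 2*sqrt(96551045)/1655) = sqrt((-5 + 882) + 2*sqrt(96551045)/1655) = sqrt(877 + 2*sqrt(96551045)/1655)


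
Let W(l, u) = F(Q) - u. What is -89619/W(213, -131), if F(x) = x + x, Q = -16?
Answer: -29873/33 ≈ -905.24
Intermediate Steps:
F(x) = 2*x
W(l, u) = -32 - u (W(l, u) = 2*(-16) - u = -32 - u)
-89619/W(213, -131) = -89619/(-32 - 1*(-131)) = -89619/(-32 + 131) = -89619/99 = -89619*1/99 = -29873/33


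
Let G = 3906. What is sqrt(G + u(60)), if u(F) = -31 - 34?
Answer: sqrt(3841) ≈ 61.976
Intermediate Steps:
u(F) = -65
sqrt(G + u(60)) = sqrt(3906 - 65) = sqrt(3841)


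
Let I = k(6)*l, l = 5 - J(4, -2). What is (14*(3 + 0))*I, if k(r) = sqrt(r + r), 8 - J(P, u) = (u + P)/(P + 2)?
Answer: -224*sqrt(3) ≈ -387.98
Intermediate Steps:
J(P, u) = 8 - (P + u)/(2 + P) (J(P, u) = 8 - (u + P)/(P + 2) = 8 - (P + u)/(2 + P))
k(r) = sqrt(2)*sqrt(r) (k(r) = sqrt(2*r) = sqrt(2)*sqrt(r))
l = -8/3 (l = 5 - (16 - 1*(-2) + 7*4)/(2 + 4) = 5 - (16 + 2 + 28)/6 = 5 - 46/6 = 5 - 1*23/3 = 5 - 23/3 = -8/3 ≈ -2.6667)
I = -16*sqrt(3)/3 (I = (sqrt(2)*sqrt(6))*(-8/3) = (2*sqrt(3))*(-8/3) = -16*sqrt(3)/3 ≈ -9.2376)
(14*(3 + 0))*I = (14*(3 + 0))*(-16*sqrt(3)/3) = (14*3)*(-16*sqrt(3)/3) = 42*(-16*sqrt(3)/3) = -224*sqrt(3)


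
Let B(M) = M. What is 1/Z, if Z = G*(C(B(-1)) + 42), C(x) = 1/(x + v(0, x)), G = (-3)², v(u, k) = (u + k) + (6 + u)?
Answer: 4/1521 ≈ 0.0026299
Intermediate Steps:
v(u, k) = 6 + k + 2*u (v(u, k) = (k + u) + (6 + u) = 6 + k + 2*u)
G = 9
C(x) = 1/(6 + 2*x) (C(x) = 1/(x + (6 + x + 2*0)) = 1/(x + (6 + x + 0)) = 1/(x + (6 + x)) = 1/(6 + 2*x))
Z = 1521/4 (Z = 9*(1/(2*(3 - 1)) + 42) = 9*((½)/2 + 42) = 9*((½)*(½) + 42) = 9*(¼ + 42) = 9*(169/4) = 1521/4 ≈ 380.25)
1/Z = 1/(1521/4) = 4/1521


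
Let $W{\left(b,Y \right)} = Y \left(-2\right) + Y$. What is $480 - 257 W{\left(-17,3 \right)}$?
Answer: $1251$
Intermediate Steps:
$W{\left(b,Y \right)} = - Y$ ($W{\left(b,Y \right)} = - 2 Y + Y = - Y$)
$480 - 257 W{\left(-17,3 \right)} = 480 - 257 \left(\left(-1\right) 3\right) = 480 - -771 = 480 + 771 = 1251$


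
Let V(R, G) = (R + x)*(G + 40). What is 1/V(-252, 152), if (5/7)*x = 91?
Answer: -5/119616 ≈ -4.1800e-5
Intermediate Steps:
x = 637/5 (x = (7/5)*91 = 637/5 ≈ 127.40)
V(R, G) = (40 + G)*(637/5 + R) (V(R, G) = (R + 637/5)*(G + 40) = (637/5 + R)*(40 + G) = (40 + G)*(637/5 + R))
1/V(-252, 152) = 1/(5096 + 40*(-252) + (637/5)*152 + 152*(-252)) = 1/(5096 - 10080 + 96824/5 - 38304) = 1/(-119616/5) = -5/119616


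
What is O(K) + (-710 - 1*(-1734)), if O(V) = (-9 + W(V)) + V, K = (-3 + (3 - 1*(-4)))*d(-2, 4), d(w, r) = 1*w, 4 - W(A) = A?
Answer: 1019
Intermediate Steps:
W(A) = 4 - A
d(w, r) = w
K = -8 (K = (-3 + (3 - 1*(-4)))*(-2) = (-3 + (3 + 4))*(-2) = (-3 + 7)*(-2) = 4*(-2) = -8)
O(V) = -5 (O(V) = (-9 + (4 - V)) + V = (-5 - V) + V = -5)
O(K) + (-710 - 1*(-1734)) = -5 + (-710 - 1*(-1734)) = -5 + (-710 + 1734) = -5 + 1024 = 1019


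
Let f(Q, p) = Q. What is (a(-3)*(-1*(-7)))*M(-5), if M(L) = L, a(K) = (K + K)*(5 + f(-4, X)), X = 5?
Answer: 210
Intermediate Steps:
a(K) = 2*K (a(K) = (K + K)*(5 - 4) = (2*K)*1 = 2*K)
(a(-3)*(-1*(-7)))*M(-5) = ((2*(-3))*(-1*(-7)))*(-5) = -6*7*(-5) = -42*(-5) = 210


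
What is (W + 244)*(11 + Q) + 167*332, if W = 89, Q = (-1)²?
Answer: 59440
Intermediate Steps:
Q = 1
(W + 244)*(11 + Q) + 167*332 = (89 + 244)*(11 + 1) + 167*332 = 333*12 + 55444 = 3996 + 55444 = 59440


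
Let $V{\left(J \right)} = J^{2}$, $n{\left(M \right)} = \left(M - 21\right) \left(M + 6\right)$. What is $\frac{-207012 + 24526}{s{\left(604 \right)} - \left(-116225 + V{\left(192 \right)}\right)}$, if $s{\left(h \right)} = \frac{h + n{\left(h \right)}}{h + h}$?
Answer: $- \frac{110221544}{48112161} \approx -2.2909$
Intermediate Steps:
$n{\left(M \right)} = \left(-21 + M\right) \left(6 + M\right)$
$s{\left(h \right)} = \frac{-126 + h^{2} - 14 h}{2 h}$ ($s{\left(h \right)} = \frac{h - \left(126 - h^{2} + 15 h\right)}{h + h} = \frac{-126 + h^{2} - 14 h}{2 h}$)
$\frac{-207012 + 24526}{s{\left(604 \right)} - \left(-116225 + V{\left(192 \right)}\right)} = \frac{-207012 + 24526}{\left(-7 + \frac{1}{2} \cdot 604 - \frac{63}{604}\right) + \left(116225 - 192^{2}\right)} = - \frac{182486}{\left(-7 + 302 - \frac{63}{604}\right) + \left(116225 - 36864\right)} = - \frac{182486}{\frac{178117}{604} + 79361} = - \frac{182486}{\frac{48112161}{604}} = \left(-182486\right) \frac{604}{48112161} = - \frac{110221544}{48112161}$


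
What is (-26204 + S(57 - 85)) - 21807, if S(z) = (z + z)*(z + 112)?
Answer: -52715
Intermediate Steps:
S(z) = 2*z*(112 + z) (S(z) = (2*z)*(112 + z) = 2*z*(112 + z))
(-26204 + S(57 - 85)) - 21807 = (-26204 + 2*(57 - 85)*(112 + (57 - 85))) - 21807 = (-26204 + 2*(-28)*(112 - 28)) - 21807 = (-26204 + 2*(-28)*84) - 21807 = (-26204 - 4704) - 21807 = -30908 - 21807 = -52715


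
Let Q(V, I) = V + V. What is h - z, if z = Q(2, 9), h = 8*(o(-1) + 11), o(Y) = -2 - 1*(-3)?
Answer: 92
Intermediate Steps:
o(Y) = 1 (o(Y) = -2 + 3 = 1)
Q(V, I) = 2*V
h = 96 (h = 8*(1 + 11) = 8*12 = 96)
z = 4 (z = 2*2 = 4)
h - z = 96 - 1*4 = 96 - 4 = 92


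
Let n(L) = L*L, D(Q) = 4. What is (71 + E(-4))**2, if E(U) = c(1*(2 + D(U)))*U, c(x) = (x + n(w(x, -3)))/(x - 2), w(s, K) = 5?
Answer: 1600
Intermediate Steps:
n(L) = L**2
c(x) = (25 + x)/(-2 + x) (c(x) = (x + 5**2)/(x - 2) = (x + 25)/(-2 + x) = (25 + x)/(-2 + x))
E(U) = 31*U/4 (E(U) = ((25 + 1*(2 + 4))/(-2 + 1*(2 + 4)))*U = ((25 + 1*6)/(-2 + 1*6))*U = ((25 + 6)/(-2 + 6))*U = (31/4)*U = ((1/4)*31)*U = 31*U/4)
(71 + E(-4))**2 = (71 + (31/4)*(-4))**2 = (71 - 31)**2 = 40**2 = 1600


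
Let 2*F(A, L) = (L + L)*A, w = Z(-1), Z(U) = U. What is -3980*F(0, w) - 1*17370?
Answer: -17370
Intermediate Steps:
w = -1
F(A, L) = A*L (F(A, L) = ((L + L)*A)/2 = ((2*L)*A)/2 = (2*A*L)/2 = A*L)
-3980*F(0, w) - 1*17370 = -0*(-1) - 1*17370 = -3980*0 - 17370 = 0 - 17370 = -17370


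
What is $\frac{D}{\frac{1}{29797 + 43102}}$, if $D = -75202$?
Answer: $-5482150598$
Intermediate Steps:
$\frac{D}{\frac{1}{29797 + 43102}} = - \frac{75202}{\frac{1}{29797 + 43102}} = - \frac{75202}{\frac{1}{72899}} = - 75202 \frac{1}{\frac{1}{72899}} = \left(-75202\right) 72899 = -5482150598$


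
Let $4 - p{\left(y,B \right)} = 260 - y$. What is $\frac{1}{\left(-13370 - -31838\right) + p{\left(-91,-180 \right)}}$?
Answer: $\frac{1}{18121} \approx 5.5185 \cdot 10^{-5}$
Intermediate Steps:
$p{\left(y,B \right)} = -256 + y$ ($p{\left(y,B \right)} = 4 - \left(260 - y\right) = 4 + \left(-260 + y\right) = -256 + y$)
$\frac{1}{\left(-13370 - -31838\right) + p{\left(-91,-180 \right)}} = \frac{1}{\left(-13370 - -31838\right) - 347} = \frac{1}{\left(-13370 + 31838\right) - 347} = \frac{1}{18468 - 347} = \frac{1}{18121}$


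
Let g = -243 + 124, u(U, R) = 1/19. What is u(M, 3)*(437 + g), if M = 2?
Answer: 318/19 ≈ 16.737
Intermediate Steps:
u(U, R) = 1/19
g = -119
u(M, 3)*(437 + g) = (437 - 119)/19 = (1/19)*318 = 318/19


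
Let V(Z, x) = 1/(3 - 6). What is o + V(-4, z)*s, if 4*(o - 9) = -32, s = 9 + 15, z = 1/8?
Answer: -7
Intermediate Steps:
z = ⅛ ≈ 0.12500
V(Z, x) = -⅓ (V(Z, x) = 1/(-3) = -⅓)
s = 24
o = 1 (o = 9 + (¼)*(-32) = 9 - 8 = 1)
o + V(-4, z)*s = 1 - ⅓*24 = 1 - 8 = -7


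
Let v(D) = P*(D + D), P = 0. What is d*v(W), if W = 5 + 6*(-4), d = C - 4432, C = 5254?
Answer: 0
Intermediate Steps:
d = 822 (d = 5254 - 4432 = 822)
W = -19 (W = 5 - 24 = -19)
v(D) = 0 (v(D) = 0*(D + D) = 0*(2*D) = 0)
d*v(W) = 822*0 = 0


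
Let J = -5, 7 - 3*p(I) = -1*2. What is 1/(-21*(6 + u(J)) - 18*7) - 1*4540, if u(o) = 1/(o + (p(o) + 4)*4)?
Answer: -26409203/5817 ≈ -4540.0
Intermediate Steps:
p(I) = 3 (p(I) = 7/3 - (-1)*2/3 = 7/3 - 1/3*(-2) = 7/3 + 2/3 = 3)
u(o) = 1/(28 + o) (u(o) = 1/(o + (3 + 4)*4) = 1/(o + 7*4) = 1/(o + 28) = 1/(28 + o))
1/(-21*(6 + u(J)) - 18*7) - 1*4540 = 1/(-21*(6 + 1/(28 - 5)) - 18*7) - 1*4540 = 1/(-21*(6 + 1/23) - 126) - 4540 = 1/(-21*139/23 - 126) - 4540 = 1/(-2919/23 - 126) - 4540 = 1/(-5817/23) - 4540 = -23/5817 - 4540 = -26409203/5817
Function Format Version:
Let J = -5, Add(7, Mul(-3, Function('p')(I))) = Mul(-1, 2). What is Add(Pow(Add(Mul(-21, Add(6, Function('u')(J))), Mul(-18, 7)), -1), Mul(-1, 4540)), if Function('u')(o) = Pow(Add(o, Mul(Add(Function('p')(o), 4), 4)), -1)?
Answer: Rational(-26409203, 5817) ≈ -4540.0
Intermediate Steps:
Function('p')(I) = 3 (Function('p')(I) = Add(Rational(7, 3), Mul(Rational(-1, 3), Mul(-1, 2))) = Add(Rational(7, 3), Mul(Rational(-1, 3), -2)) = Add(Rational(7, 3), Rational(2, 3)) = 3)
Function('u')(o) = Pow(Add(28, o), -1) (Function('u')(o) = Pow(Add(o, Mul(Add(3, 4), 4)), -1) = Pow(Add(o, Mul(7, 4)), -1) = Pow(Add(o, 28), -1) = Pow(Add(28, o), -1))
Add(Pow(Add(Mul(-21, Add(6, Function('u')(J))), Mul(-18, 7)), -1), Mul(-1, 4540)) = Add(Pow(Add(Mul(-21, Add(6, Pow(Add(28, -5), -1))), Mul(-18, 7)), -1), Mul(-1, 4540)) = Add(Pow(Add(Mul(-21, Add(6, Pow(23, -1))), -126), -1), -4540) = Add(Pow(Add(Mul(-21, Add(6, Rational(1, 23))), -126), -1), -4540) = Add(Pow(Add(Mul(-21, Rational(139, 23)), -126), -1), -4540) = Add(Pow(Add(Rational(-2919, 23), -126), -1), -4540) = Add(Pow(Rational(-5817, 23), -1), -4540) = Add(Rational(-23, 5817), -4540) = Rational(-26409203, 5817)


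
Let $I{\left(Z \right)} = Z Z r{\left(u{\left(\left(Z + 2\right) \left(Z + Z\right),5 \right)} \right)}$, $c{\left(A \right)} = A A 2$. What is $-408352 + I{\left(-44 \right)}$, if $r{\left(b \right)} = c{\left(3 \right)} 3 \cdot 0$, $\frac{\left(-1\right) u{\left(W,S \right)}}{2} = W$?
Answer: $-408352$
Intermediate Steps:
$c{\left(A \right)} = 2 A^{2}$ ($c{\left(A \right)} = A^{2} \cdot 2 = 2 A^{2}$)
$u{\left(W,S \right)} = - 2 W$
$r{\left(b \right)} = 0$ ($r{\left(b \right)} = 2 \cdot 3^{2} \cdot 3 \cdot 0 = 2 \cdot 9 \cdot 3 \cdot 0 = 18 \cdot 3 \cdot 0 = 54 \cdot 0 = 0$)
$I{\left(Z \right)} = 0$ ($I{\left(Z \right)} = Z Z 0 = Z^{2} \cdot 0 = 0$)
$-408352 + I{\left(-44 \right)} = -408352 + 0 = -408352$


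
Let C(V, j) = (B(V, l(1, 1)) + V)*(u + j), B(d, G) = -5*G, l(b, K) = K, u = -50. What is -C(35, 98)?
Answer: -1440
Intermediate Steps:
C(V, j) = (-50 + j)*(-5 + V) (C(V, j) = (-5*1 + V)*(-50 + j) = (-5 + V)*(-50 + j) = (-50 + j)*(-5 + V))
-C(35, 98) = -(250 - 50*35 - 5*98 + 35*98) = -(250 - 1750 - 490 + 3430) = -1*1440 = -1440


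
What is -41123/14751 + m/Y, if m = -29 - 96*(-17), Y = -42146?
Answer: -1756815811/621695646 ≈ -2.8258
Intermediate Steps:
m = 1603 (m = -29 + 1632 = 1603)
-41123/14751 + m/Y = -41123/14751 + 1603/(-42146) = -41123*1/14751 + 1603*(-1/42146) = -41123/14751 - 1603/42146 = -1756815811/621695646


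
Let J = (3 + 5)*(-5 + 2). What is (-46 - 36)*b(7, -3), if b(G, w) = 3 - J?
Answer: -2214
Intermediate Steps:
J = -24 (J = 8*(-3) = -24)
b(G, w) = 27 (b(G, w) = 3 - 1*(-24) = 3 + 24 = 27)
(-46 - 36)*b(7, -3) = (-46 - 36)*27 = -82*27 = -2214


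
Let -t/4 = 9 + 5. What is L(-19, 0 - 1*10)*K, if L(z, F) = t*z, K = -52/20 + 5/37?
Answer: -485184/185 ≈ -2622.6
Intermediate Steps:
t = -56 (t = -4*(9 + 5) = -4*14 = -56)
K = -456/185 (K = -52*1/20 + 5*(1/37) = -13/5 + 5/37 = -456/185 ≈ -2.4649)
L(z, F) = -56*z
L(-19, 0 - 1*10)*K = -56*(-19)*(-456/185) = 1064*(-456/185) = -485184/185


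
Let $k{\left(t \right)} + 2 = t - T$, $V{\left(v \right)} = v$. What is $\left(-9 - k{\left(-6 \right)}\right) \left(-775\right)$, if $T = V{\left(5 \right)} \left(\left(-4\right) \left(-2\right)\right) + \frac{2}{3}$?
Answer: $- \frac{92225}{3} \approx -30742.0$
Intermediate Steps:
$T = \frac{122}{3}$ ($T = 5 \left(\left(-4\right) \left(-2\right)\right) + \frac{2}{3} = 5 \cdot 8 + 2 \cdot \frac{1}{3} = 40 + \frac{2}{3} = \frac{122}{3} \approx 40.667$)
$k{\left(t \right)} = - \frac{128}{3} + t$ ($k{\left(t \right)} = -2 + \left(t - \frac{122}{3}\right) = -2 + \left(- \frac{122}{3} + t\right) = - \frac{128}{3} + t$)
$\left(-9 - k{\left(-6 \right)}\right) \left(-775\right) = \left(-9 - \left(- \frac{128}{3} - 6\right)\right) \left(-775\right) = \left(-9 - - \frac{146}{3}\right) \left(-775\right) = \left(-9 + \frac{146}{3}\right) \left(-775\right) = \frac{119}{3} \left(-775\right) = - \frac{92225}{3}$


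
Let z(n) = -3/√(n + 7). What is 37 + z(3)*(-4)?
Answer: 37 + 6*√10/5 ≈ 40.795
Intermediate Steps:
z(n) = -3/√(7 + n)
37 + z(3)*(-4) = 37 - 3/√(7 + 3)*(-4) = 37 - 3*√10/10*(-4) = 37 + 6*√10/5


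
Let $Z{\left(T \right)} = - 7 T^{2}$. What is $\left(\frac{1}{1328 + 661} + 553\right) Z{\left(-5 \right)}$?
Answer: $- \frac{192485650}{1989} \approx -96775.0$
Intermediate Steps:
$\left(\frac{1}{1328 + 661} + 553\right) Z{\left(-5 \right)} = \left(\frac{1}{1328 + 661} + 553\right) \left(- 7 \left(-5\right)^{2}\right) = \left(\frac{1}{1989} + 553\right) \left(\left(-7\right) 25\right) = \left(\frac{1}{1989} + 553\right) \left(-175\right) = \frac{1099918}{1989} \left(-175\right) = - \frac{192485650}{1989}$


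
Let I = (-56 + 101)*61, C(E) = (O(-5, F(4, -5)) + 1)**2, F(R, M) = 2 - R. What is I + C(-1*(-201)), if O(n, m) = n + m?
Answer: 2781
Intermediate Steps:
O(n, m) = m + n
C(E) = 36 (C(E) = (((2 - 1*4) - 5) + 1)**2 = (((2 - 4) - 5) + 1)**2 = ((-2 - 5) + 1)**2 = (-7 + 1)**2 = (-6)**2 = 36)
I = 2745 (I = 45*61 = 2745)
I + C(-1*(-201)) = 2745 + 36 = 2781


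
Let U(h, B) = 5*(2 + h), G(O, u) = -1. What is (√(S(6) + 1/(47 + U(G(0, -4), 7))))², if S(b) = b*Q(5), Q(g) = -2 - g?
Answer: -2183/52 ≈ -41.981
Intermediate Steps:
U(h, B) = 10 + 5*h
S(b) = -7*b (S(b) = b*(-2 - 1*5) = b*(-2 - 5) = b*(-7) = -7*b)
(√(S(6) + 1/(47 + U(G(0, -4), 7))))² = (√(-7*6 + 1/(47 + (10 + 5*(-1)))))² = (√(-42 + 1/(47 + (10 - 5))))² = (√(-42 + 1/(47 + 5)))² = (√(-42 + 1/52))² = (√(-2183/52))² = (I*√28379/26)² = -2183/52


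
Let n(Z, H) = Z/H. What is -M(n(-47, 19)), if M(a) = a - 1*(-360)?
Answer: -6793/19 ≈ -357.53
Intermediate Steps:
M(a) = 360 + a (M(a) = a + 360 = 360 + a)
-M(n(-47, 19)) = -(360 - 47/19) = -1*6793/19 = -6793/19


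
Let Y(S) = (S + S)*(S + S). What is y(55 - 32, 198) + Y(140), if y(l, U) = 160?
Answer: 78560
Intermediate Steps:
Y(S) = 4*S² (Y(S) = (2*S)*(2*S) = 4*S²)
y(55 - 32, 198) + Y(140) = 160 + 4*140² = 160 + 4*19600 = 160 + 78400 = 78560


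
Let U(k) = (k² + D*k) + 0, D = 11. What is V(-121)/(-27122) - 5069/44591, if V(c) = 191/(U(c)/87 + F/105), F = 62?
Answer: -336747874699/2961110659456 ≈ -0.11372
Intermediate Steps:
U(k) = k² + 11*k (U(k) = (k² + 11*k) + 0 = k² + 11*k)
V(c) = 191/(62/105 + c*(11 + c)/87) (V(c) = 191/((c*(11 + c))/87 + 62/105) = 191/((c*(11 + c))*(1/87) + 62*(1/105)) = 191/(c*(11 + c)/87 + 62/105) = 191/(62/105 + c*(11 + c)/87))
V(-121)/(-27122) - 5069/44591 = (581595/(1798 + 35*(-121)*(11 - 121)))/(-27122) - 5069/44591 = (581595/(1798 + 35*(-121)*(-110)))*(-1/27122) - 5069*1/44591 = (581595/(1798 + 465850))*(-1/27122) - 5069/44591 = (581595/467648)*(-1/27122) - 5069/44591 = -3045/66406016 - 5069/44591 = -336747874699/2961110659456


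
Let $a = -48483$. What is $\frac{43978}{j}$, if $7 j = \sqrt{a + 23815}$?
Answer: $- \frac{21989 i \sqrt{6167}}{881} \approx - 1960.0 i$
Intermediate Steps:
$j = \frac{2 i \sqrt{6167}}{7}$ ($j = \frac{\sqrt{-48483 + 23815}}{7} = \frac{\sqrt{-24668}}{7} = \frac{2 i \sqrt{6167}}{7} \approx 22.437 i$)
$\frac{43978}{j} = \frac{43978}{\frac{2}{7} i \sqrt{6167}} = 43978 \left(- \frac{i \sqrt{6167}}{1762}\right) = - \frac{21989 i \sqrt{6167}}{881}$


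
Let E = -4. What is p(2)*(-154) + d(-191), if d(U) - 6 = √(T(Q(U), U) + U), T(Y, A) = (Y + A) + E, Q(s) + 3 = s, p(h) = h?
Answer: -302 + 2*I*√145 ≈ -302.0 + 24.083*I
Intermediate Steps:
Q(s) = -3 + s
T(Y, A) = -4 + A + Y (T(Y, A) = (Y + A) - 4 = (A + Y) - 4 = -4 + A + Y)
d(U) = 6 + √(-7 + 3*U) (d(U) = 6 + √((-4 + U + (-3 + U)) + U) = 6 + √((-7 + 2*U) + U) = 6 + √(-7 + 3*U))
p(2)*(-154) + d(-191) = 2*(-154) + (6 + √(-7 + 3*(-191))) = -308 + (6 + √(-7 - 573)) = -308 + (6 + √(-580)) = -308 + (6 + 2*I*√145) = -302 + 2*I*√145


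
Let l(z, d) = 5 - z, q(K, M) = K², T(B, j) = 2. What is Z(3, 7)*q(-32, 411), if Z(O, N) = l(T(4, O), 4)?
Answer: 3072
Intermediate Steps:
Z(O, N) = 3 (Z(O, N) = 5 - 1*2 = 5 - 2 = 3)
Z(3, 7)*q(-32, 411) = 3*(-32)² = 3*1024 = 3072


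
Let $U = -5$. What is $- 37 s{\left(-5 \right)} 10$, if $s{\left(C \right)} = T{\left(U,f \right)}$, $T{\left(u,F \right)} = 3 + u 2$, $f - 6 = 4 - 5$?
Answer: $2590$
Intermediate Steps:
$f = 5$ ($f = 6 + \left(4 - 5\right) = 6 - 1 = 5$)
$T{\left(u,F \right)} = 3 + 2 u$
$s{\left(C \right)} = -7$ ($s{\left(C \right)} = 3 + 2 \left(-5\right) = 3 - 10 = -7$)
$- 37 s{\left(-5 \right)} 10 = \left(-37\right) \left(-7\right) 10 = 259 \cdot 10 = 2590$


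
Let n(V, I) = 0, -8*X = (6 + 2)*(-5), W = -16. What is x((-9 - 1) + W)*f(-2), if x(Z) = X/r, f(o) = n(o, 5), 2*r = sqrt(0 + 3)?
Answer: 0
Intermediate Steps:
X = 5 (X = -(6 + 2)*(-5)/8 = -(-5) = -1/8*(-40) = 5)
r = sqrt(3)/2 (r = sqrt(0 + 3)/2 = sqrt(3)/2 ≈ 0.86602)
f(o) = 0
x(Z) = 10*sqrt(3)/3 (x(Z) = 5/((sqrt(3)/2)) = 5*(2*sqrt(3)/3) = 10*sqrt(3)/3)
x((-9 - 1) + W)*f(-2) = (10*sqrt(3)/3)*0 = 0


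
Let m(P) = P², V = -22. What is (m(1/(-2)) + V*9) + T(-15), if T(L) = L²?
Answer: 109/4 ≈ 27.250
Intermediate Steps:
(m(1/(-2)) + V*9) + T(-15) = ((1/(-2))² - 22*9) + (-15)² = ((-½)² - 198) + 225 = (¼ - 198) + 225 = -791/4 + 225 = 109/4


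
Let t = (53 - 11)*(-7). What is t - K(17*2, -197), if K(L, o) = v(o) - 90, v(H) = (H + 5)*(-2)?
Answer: -588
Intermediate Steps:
v(H) = -10 - 2*H (v(H) = (5 + H)*(-2) = -10 - 2*H)
K(L, o) = -100 - 2*o (K(L, o) = (-10 - 2*o) - 90 = -100 - 2*o)
t = -294 (t = 42*(-7) = -294)
t - K(17*2, -197) = -294 - (-100 - 2*(-197)) = -294 - (-100 + 394) = -294 - 1*294 = -294 - 294 = -588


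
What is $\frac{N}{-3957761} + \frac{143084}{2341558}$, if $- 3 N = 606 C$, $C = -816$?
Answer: $\frac{90164293334}{4633663465819} \approx 0.019459$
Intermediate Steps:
$N = 164832$ ($N = - \frac{606 \left(-816\right)}{3} = \left(- \frac{1}{3}\right) \left(-494496\right) = 164832$)
$\frac{N}{-3957761} + \frac{143084}{2341558} = \frac{164832}{-3957761} + \frac{143084}{2341558} = 164832 \left(- \frac{1}{3957761}\right) + 143084 \cdot \frac{1}{2341558} = - \frac{164832}{3957761} + \frac{71542}{1170779} = \frac{90164293334}{4633663465819}$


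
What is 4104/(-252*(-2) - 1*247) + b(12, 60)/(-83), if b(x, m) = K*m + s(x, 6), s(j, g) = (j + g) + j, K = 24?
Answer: -37158/21331 ≈ -1.7420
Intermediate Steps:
s(j, g) = g + 2*j (s(j, g) = (g + j) + j = g + 2*j)
b(x, m) = 6 + 2*x + 24*m (b(x, m) = 24*m + (6 + 2*x) = 6 + 2*x + 24*m)
4104/(-252*(-2) - 1*247) + b(12, 60)/(-83) = 4104/(-252*(-2) - 1*247) + (6 + 2*12 + 24*60)/(-83) = 4104/(504 - 247) + (6 + 24 + 1440)*(-1/83) = 4104/257 + 1470*(-1/83) = 4104*(1/257) - 1470/83 = 4104/257 - 1470/83 = -37158/21331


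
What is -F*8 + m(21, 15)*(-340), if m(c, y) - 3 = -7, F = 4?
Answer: 1328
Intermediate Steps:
m(c, y) = -4 (m(c, y) = 3 - 7 = -4)
-F*8 + m(21, 15)*(-340) = -1*4*8 - 4*(-340) = -4*8 + 1360 = -32 + 1360 = 1328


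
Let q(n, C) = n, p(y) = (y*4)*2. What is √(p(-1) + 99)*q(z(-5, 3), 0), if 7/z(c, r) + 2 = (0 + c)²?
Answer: 7*√91/23 ≈ 2.9033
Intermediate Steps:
z(c, r) = 7/(-2 + c²) (z(c, r) = 7/(-2 + (0 + c)²) = 7/(-2 + c²))
p(y) = 8*y (p(y) = (4*y)*2 = 8*y)
√(p(-1) + 99)*q(z(-5, 3), 0) = √(8*(-1) + 99)*(7/(-2 + (-5)²)) = √(-8 + 99)*(7/(-2 + 25)) = √91*(7/23) = 7*√91/23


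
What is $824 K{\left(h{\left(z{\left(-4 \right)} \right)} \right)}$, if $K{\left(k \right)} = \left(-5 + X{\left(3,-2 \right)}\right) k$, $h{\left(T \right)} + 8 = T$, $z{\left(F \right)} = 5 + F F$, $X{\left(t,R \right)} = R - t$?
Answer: $-107120$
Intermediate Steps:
$z{\left(F \right)} = 5 + F^{2}$
$h{\left(T \right)} = -8 + T$
$K{\left(k \right)} = - 10 k$ ($K{\left(k \right)} = \left(-5 - 5\right) k = - 10 k$)
$824 K{\left(h{\left(z{\left(-4 \right)} \right)} \right)} = 824 \left(- 10 \left(-8 + \left(5 + \left(-4\right)^{2}\right)\right)\right) = 824 \left(- 10 \left(-8 + \left(5 + 16\right)\right)\right) = 824 \left(- 10 \left(-8 + 21\right)\right) = 824 \left(\left(-10\right) 13\right) = 824 \left(-130\right) = -107120$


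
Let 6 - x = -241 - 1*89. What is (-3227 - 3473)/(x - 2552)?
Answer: 1675/554 ≈ 3.0235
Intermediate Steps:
x = 336 (x = 6 - (-241 - 1*89) = 6 - (-241 - 89) = 6 - 1*(-330) = 6 + 330 = 336)
(-3227 - 3473)/(x - 2552) = (-3227 - 3473)/(336 - 2552) = -6700/(-2216) = -6700*(-1/2216) = 1675/554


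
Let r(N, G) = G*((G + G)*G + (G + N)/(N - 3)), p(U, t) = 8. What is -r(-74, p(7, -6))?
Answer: -7216/7 ≈ -1030.9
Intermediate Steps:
r(N, G) = G*(2*G² + (G + N)/(-3 + N)) (r(N, G) = G*((2*G)*G + (G + N)/(-3 + N)) = G*(2*G² + (G + N)/(-3 + N)))
-r(-74, p(7, -6)) = -8*(8 - 74 - 6*8² + 2*(-74)*8²)/(-3 - 74) = -8*(8 - 74 - 6*64 + 2*(-74)*64)/(-77) = -8*(-1)*(8 - 74 - 384 - 9472)/77 = -8*(-1)*(-9922)/77 = -1*7216/7 = -7216/7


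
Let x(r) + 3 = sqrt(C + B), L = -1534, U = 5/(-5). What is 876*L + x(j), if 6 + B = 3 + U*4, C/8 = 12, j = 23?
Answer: -1343787 + sqrt(89) ≈ -1.3438e+6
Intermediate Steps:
U = -1 (U = 5*(-1/5) = -1)
C = 96 (C = 8*12 = 96)
B = -7 (B = -6 + (3 - 1*4) = -6 + (3 - 4) = -6 - 1 = -7)
x(r) = -3 + sqrt(89) (x(r) = -3 + sqrt(96 - 7) = -3 + sqrt(89))
876*L + x(j) = 876*(-1534) + (-3 + sqrt(89)) = -1343784 + (-3 + sqrt(89)) = -1343787 + sqrt(89)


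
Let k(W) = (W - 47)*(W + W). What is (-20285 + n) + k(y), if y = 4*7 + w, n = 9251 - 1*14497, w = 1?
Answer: -26575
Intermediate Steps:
n = -5246 (n = 9251 - 14497 = -5246)
y = 29 (y = 4*7 + 1 = 28 + 1 = 29)
k(W) = 2*W*(-47 + W) (k(W) = (-47 + W)*(2*W) = 2*W*(-47 + W))
(-20285 + n) + k(y) = (-20285 - 5246) + 2*29*(-47 + 29) = -25531 + 2*29*(-18) = -25531 - 1044 = -26575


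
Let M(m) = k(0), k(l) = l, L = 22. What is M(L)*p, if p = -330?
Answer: 0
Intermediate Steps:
M(m) = 0
M(L)*p = 0*(-330) = 0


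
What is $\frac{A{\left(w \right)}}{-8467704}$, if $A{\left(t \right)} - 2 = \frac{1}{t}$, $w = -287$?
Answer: $- \frac{191}{810077016} \approx -2.3578 \cdot 10^{-7}$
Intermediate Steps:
$A{\left(t \right)} = 2 + \frac{1}{t}$
$\frac{A{\left(w \right)}}{-8467704} = \frac{2 + \frac{1}{-287}}{-8467704} = \left(2 - \frac{1}{287}\right) \left(- \frac{1}{8467704}\right) = \frac{573}{287} \left(- \frac{1}{8467704}\right) = - \frac{191}{810077016}$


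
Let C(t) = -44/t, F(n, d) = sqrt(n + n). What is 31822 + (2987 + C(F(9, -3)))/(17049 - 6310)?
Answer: 341739445/10739 - 22*sqrt(2)/32217 ≈ 31822.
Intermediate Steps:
F(n, d) = sqrt(2)*sqrt(n) (F(n, d) = sqrt(2*n) = sqrt(2)*sqrt(n))
31822 + (2987 + C(F(9, -3)))/(17049 - 6310) = 31822 + (2987 - 44*sqrt(2)/6)/(17049 - 6310) = 31822 + (2987 - 44*sqrt(2)/6)/10739 = 31822 + (2987 - 44*sqrt(2)/6)*(1/10739) = 31822 + (2987 - 22*sqrt(2)/3)*(1/10739) = 31822 + (2987/10739 - 22*sqrt(2)/32217) = 341739445/10739 - 22*sqrt(2)/32217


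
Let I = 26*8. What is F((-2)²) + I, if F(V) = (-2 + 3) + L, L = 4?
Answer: 213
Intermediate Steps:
I = 208
F(V) = 5 (F(V) = (-2 + 3) + 4 = 1 + 4 = 5)
F((-2)²) + I = 5 + 208 = 213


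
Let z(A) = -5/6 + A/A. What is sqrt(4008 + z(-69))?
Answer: sqrt(144294)/6 ≈ 63.310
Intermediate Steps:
z(A) = 1/6 (z(A) = -5*1/6 + 1 = -5/6 + 1 = 1/6)
sqrt(4008 + z(-69)) = sqrt(4008 + 1/6) = sqrt(24049/6) = sqrt(144294)/6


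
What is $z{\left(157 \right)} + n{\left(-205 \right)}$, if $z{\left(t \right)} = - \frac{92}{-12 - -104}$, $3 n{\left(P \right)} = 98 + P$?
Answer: $- \frac{110}{3} \approx -36.667$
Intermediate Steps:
$n{\left(P \right)} = \frac{98}{3} + \frac{P}{3}$ ($n{\left(P \right)} = \frac{98 + P}{3} = \frac{98}{3} + \frac{P}{3}$)
$z{\left(t \right)} = -1$ ($z{\left(t \right)} = - \frac{92}{-12 + 104} = - \frac{92}{92} = \left(-92\right) \frac{1}{92} = -1$)
$z{\left(157 \right)} + n{\left(-205 \right)} = -1 + \left(\frac{98}{3} + \frac{1}{3} \left(-205\right)\right) = -1 + \left(\frac{98}{3} - \frac{205}{3}\right) = -1 - \frac{107}{3} = - \frac{110}{3}$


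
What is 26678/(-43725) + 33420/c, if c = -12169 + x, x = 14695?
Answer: 232316812/18408225 ≈ 12.620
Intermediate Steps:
c = 2526 (c = -12169 + 14695 = 2526)
26678/(-43725) + 33420/c = 26678/(-43725) + 33420/2526 = 26678*(-1/43725) + 33420*(1/2526) = -26678/43725 + 5570/421 = 232316812/18408225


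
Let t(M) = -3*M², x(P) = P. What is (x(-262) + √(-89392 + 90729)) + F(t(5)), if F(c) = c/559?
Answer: -146533/559 + √1337 ≈ -225.57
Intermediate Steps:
F(c) = c/559 (F(c) = c*(1/559) = c/559)
(x(-262) + √(-89392 + 90729)) + F(t(5)) = (-262 + √(-89392 + 90729)) + (-3*5²)/559 = (-262 + √1337) + (-3*25)/559 = (-262 + √1337) + (1/559)*(-75) = (-262 + √1337) - 75/559 = -146533/559 + √1337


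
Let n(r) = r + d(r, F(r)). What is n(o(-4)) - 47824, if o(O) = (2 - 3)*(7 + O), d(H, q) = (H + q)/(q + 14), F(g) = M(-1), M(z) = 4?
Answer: -860885/18 ≈ -47827.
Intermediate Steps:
F(g) = 4
d(H, q) = (H + q)/(14 + q)
o(O) = -7 - O (o(O) = -(7 + O) = -7 - O)
n(r) = 2/9 + 19*r/18 (n(r) = r + (r + 4)/(14 + 4) = r + (4 + r)/18 = r + (2/9 + r/18) = 2/9 + 19*r/18)
n(o(-4)) - 47824 = (2/9 + 19*(-7 - 1*(-4))/18) - 47824 = (2/9 + 19*(-7 + 4)/18) - 47824 = (2/9 + (19/18)*(-3)) - 47824 = (2/9 - 19/6) - 47824 = -53/18 - 47824 = -860885/18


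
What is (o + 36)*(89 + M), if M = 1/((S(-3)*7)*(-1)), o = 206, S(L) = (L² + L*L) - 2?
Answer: 1206007/56 ≈ 21536.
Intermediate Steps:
S(L) = -2 + 2*L² (S(L) = (L² + L²) - 2 = 2*L² - 2 = -2 + 2*L²)
M = -1/112 (M = 1/(((-2 + 2*(-3)²)*7)*(-1)) = 1/(((-2 + 2*9)*7)*(-1)) = 1/(((-2 + 18)*7)*(-1)) = 1/((16*7)*(-1)) = 1/(112*(-1)) = 1/(-112) = -1/112 ≈ -0.0089286)
(o + 36)*(89 + M) = (206 + 36)*(89 - 1/112) = 242*(9967/112) = 1206007/56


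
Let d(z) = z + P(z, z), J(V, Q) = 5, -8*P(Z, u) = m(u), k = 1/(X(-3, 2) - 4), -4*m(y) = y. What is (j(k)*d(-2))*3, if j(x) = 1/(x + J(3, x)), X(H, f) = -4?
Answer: -33/26 ≈ -1.2692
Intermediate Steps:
m(y) = -y/4
k = -1/8 (k = 1/(-4 - 4) = 1/(-8) = -1/8 ≈ -0.12500)
P(Z, u) = u/32 (P(Z, u) = -(-1)*u/32 = u/32)
j(x) = 1/(5 + x) (j(x) = 1/(x + 5) = 1/(5 + x))
d(z) = 33*z/32 (d(z) = z + z/32 = 33*z/32)
(j(k)*d(-2))*3 = (((33/32)*(-2))/(5 - 1/8))*3 = (-33/16/(39/8))*3 = ((8/39)*(-33/16))*3 = -11/26*3 = -33/26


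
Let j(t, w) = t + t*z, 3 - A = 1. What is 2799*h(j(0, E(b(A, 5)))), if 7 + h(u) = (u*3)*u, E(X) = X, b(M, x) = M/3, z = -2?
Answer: -19593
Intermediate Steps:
A = 2 (A = 3 - 1*1 = 3 - 1 = 2)
b(M, x) = M/3 (b(M, x) = M*(⅓) = M/3)
j(t, w) = -t (j(t, w) = t + t*(-2) = t - 2*t = -t)
h(u) = -7 + 3*u² (h(u) = -7 + (u*3)*u = -7 + (3*u)*u = -7 + 3*u²)
2799*h(j(0, E(b(A, 5)))) = 2799*(-7 + 3*(-1*0)²) = 2799*(-7 + 3*0²) = 2799*(-7 + 3*0) = 2799*(-7 + 0) = 2799*(-7) = -19593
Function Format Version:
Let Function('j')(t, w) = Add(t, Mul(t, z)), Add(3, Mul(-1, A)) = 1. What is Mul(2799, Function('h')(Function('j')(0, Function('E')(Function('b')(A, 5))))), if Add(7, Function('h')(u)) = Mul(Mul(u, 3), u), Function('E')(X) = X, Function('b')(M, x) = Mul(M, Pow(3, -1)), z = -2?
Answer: -19593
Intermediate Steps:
A = 2 (A = Add(3, Mul(-1, 1)) = Add(3, -1) = 2)
Function('b')(M, x) = Mul(Rational(1, 3), M) (Function('b')(M, x) = Mul(M, Rational(1, 3)) = Mul(Rational(1, 3), M))
Function('j')(t, w) = Mul(-1, t) (Function('j')(t, w) = Add(t, Mul(t, -2)) = Add(t, Mul(-2, t)) = Mul(-1, t))
Function('h')(u) = Add(-7, Mul(3, Pow(u, 2))) (Function('h')(u) = Add(-7, Mul(Mul(u, 3), u)) = Add(-7, Mul(Mul(3, u), u)) = Add(-7, Mul(3, Pow(u, 2))))
Mul(2799, Function('h')(Function('j')(0, Function('E')(Function('b')(A, 5))))) = Mul(2799, Add(-7, Mul(3, Pow(Mul(-1, 0), 2)))) = Mul(2799, Add(-7, Mul(3, Pow(0, 2)))) = Mul(2799, Add(-7, Mul(3, 0))) = Mul(2799, Add(-7, 0)) = Mul(2799, -7) = -19593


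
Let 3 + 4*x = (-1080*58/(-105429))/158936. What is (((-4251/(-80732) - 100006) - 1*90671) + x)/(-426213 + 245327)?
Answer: 1343466209053451124/1274476417938023689 ≈ 1.0541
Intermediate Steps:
x = -2094555333/2792743924 (x = -¾ + ((-1080*58/(-105429))/158936)/4 = -¾ + (-62640*(-1/105429)*(1/158936))/4 = -¾ + ((20880/35143)*(1/158936))/4 = -¾ + (¼)*(2610/698185981) = -¾ + 1305/1396371962 = -2094555333/2792743924 ≈ -0.75000)
(((-4251/(-80732) - 100006) - 1*90671) + x)/(-426213 + 245327) = (((-4251/(-80732) - 100006) - 1*90671) - 2094555333/2792743924)/(-426213 + 245327) = (((-4251*(-1/80732) - 100006) - 90671) - 2094555333/2792743924)/(-180886) = (((4251/80732 - 100006) - 90671) - 2094555333/2792743924)*(-1/180886) = ((-8073680141/80732 - 90671) - 2094555333/2792743924)*(-1/180886) = (-15393731313/80732 - 2094555333/2792743924)*(-1/180886) = -2686932418106902248/14091487654523*(-1/180886) = 1343466209053451124/1274476417938023689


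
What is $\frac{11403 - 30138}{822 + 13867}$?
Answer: $- \frac{18735}{14689} \approx -1.2754$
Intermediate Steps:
$\frac{11403 - 30138}{822 + 13867} = - \frac{18735}{14689}$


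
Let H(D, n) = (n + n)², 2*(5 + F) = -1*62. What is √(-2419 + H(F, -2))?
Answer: 3*I*√267 ≈ 49.02*I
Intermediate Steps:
F = -36 (F = -5 + (-1*62)/2 = -5 + (½)*(-62) = -5 - 31 = -36)
H(D, n) = 4*n² (H(D, n) = (2*n)² = 4*n²)
√(-2419 + H(F, -2)) = √(-2419 + 4*(-2)²) = √(-2419 + 4*4) = √(-2419 + 16) = √(-2403) = 3*I*√267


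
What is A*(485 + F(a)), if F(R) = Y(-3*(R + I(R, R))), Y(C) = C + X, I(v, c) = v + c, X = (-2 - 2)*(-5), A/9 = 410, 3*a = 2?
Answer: 1841310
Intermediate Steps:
a = ⅔ (a = (⅓)*2 = ⅔ ≈ 0.66667)
A = 3690 (A = 9*410 = 3690)
X = 20 (X = -4*(-5) = 20)
I(v, c) = c + v
Y(C) = 20 + C (Y(C) = C + 20 = 20 + C)
F(R) = 20 - 9*R (F(R) = 20 - 3*(R + (R + R)) = 20 - 3*(R + 2*R) = 20 - 9*R)
A*(485 + F(a)) = 3690*(485 + (20 - 9*⅔)) = 3690*(485 + (20 - 6)) = 3690*(485 + 14) = 3690*499 = 1841310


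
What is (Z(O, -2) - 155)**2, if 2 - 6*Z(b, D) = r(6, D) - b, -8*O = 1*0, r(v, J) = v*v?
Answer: 232324/9 ≈ 25814.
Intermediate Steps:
r(v, J) = v**2
O = 0 (O = -0/8 = -1/8*0 = 0)
Z(b, D) = -17/3 + b/6 (Z(b, D) = 1/3 - (6**2 - b)/6 = 1/3 - (36 - b)/6 = 1/3 + (-6 + b/6) = -17/3 + b/6)
(Z(O, -2) - 155)**2 = ((-17/3 + (1/6)*0) - 155)**2 = ((-17/3 + 0) - 155)**2 = (-17/3 - 155)**2 = (-482/3)**2 = 232324/9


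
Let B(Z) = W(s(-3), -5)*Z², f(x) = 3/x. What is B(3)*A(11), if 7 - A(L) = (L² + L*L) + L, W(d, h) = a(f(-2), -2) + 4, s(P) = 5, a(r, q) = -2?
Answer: -4428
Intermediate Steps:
W(d, h) = 2 (W(d, h) = -2 + 4 = 2)
A(L) = 7 - L - 2*L² (A(L) = 7 - ((L² + L*L) + L) = 7 - ((L² + L²) + L) = 7 - (2*L² + L) = 7 - (L + 2*L²) = 7 + (-L - 2*L²) = 7 - L - 2*L²)
B(Z) = 2*Z²
B(3)*A(11) = (2*3²)*(7 - 1*11 - 2*11²) = (2*9)*(7 - 11 - 2*121) = 18*(7 - 11 - 242) = 18*(-246) = -4428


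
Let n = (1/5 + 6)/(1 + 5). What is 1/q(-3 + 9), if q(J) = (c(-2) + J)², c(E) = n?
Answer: 900/44521 ≈ 0.020215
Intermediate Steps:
n = 31/30 (n = (⅕ + 6)/6 = (31/5)*(⅙) = 31/30 ≈ 1.0333)
c(E) = 31/30
q(J) = (31/30 + J)²
1/q(-3 + 9) = 1/((31 + 30*(-3 + 9))²/900) = 1/((31 + 30*6)²/900) = 1/((31 + 180)²/900) = 1/((1/900)*211²) = 1/((1/900)*44521) = 1/(44521/900) = 900/44521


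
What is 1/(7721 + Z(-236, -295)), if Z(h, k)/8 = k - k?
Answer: 1/7721 ≈ 0.00012952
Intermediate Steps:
Z(h, k) = 0 (Z(h, k) = 8*(k - k) = 8*0 = 0)
1/(7721 + Z(-236, -295)) = 1/(7721 + 0) = 1/7721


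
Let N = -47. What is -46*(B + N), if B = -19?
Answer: 3036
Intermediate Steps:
-46*(B + N) = -46*(-19 - 47) = -46*(-66) = 3036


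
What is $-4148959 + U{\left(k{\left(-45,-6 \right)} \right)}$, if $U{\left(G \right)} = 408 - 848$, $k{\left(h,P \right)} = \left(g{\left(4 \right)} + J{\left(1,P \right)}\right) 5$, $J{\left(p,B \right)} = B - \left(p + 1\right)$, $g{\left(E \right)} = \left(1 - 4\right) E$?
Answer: $-4149399$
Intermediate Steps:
$g{\left(E \right)} = - 3 E$
$J{\left(p,B \right)} = -1 + B - p$ ($J{\left(p,B \right)} = B - \left(1 + p\right) = -1 + B - p$)
$k{\left(h,P \right)} = -70 + 5 P$ ($k{\left(h,P \right)} = \left(\left(-3\right) 4 - \left(2 - P\right)\right) 5 = \left(-12 - \left(2 - P\right)\right) 5 = \left(-12 + \left(-2 + P\right)\right) 5 = \left(-14 + P\right) 5 = -70 + 5 P$)
$U{\left(G \right)} = -440$ ($U{\left(G \right)} = 408 - 848 = -440$)
$-4148959 + U{\left(k{\left(-45,-6 \right)} \right)} = -4148959 - 440 = -4149399$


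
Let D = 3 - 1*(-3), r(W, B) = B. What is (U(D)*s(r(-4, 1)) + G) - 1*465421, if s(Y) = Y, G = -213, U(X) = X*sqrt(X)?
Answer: -465634 + 6*sqrt(6) ≈ -4.6562e+5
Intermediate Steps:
D = 6 (D = 3 + 3 = 6)
U(X) = X**(3/2)
(U(D)*s(r(-4, 1)) + G) - 1*465421 = (6**(3/2)*1 - 213) - 1*465421 = ((6*sqrt(6))*1 - 213) - 465421 = (6*sqrt(6) - 213) - 465421 = (-213 + 6*sqrt(6)) - 465421 = -465634 + 6*sqrt(6)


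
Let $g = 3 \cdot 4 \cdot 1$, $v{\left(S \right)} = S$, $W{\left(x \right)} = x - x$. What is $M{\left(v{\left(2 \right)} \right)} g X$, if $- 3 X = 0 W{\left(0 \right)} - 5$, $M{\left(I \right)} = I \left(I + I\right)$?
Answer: $160$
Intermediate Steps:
$W{\left(x \right)} = 0$
$M{\left(I \right)} = 2 I^{2}$ ($M{\left(I \right)} = I 2 I = 2 I^{2}$)
$X = \frac{5}{3}$ ($X = - \frac{0 \cdot 0 - 5}{3} = - \frac{0 - 5}{3} = \left(- \frac{1}{3}\right) \left(-5\right) = \frac{5}{3} \approx 1.6667$)
$g = 12$ ($g = 12 \cdot 1 = 12$)
$M{\left(v{\left(2 \right)} \right)} g X = 2 \cdot 2^{2} \cdot 12 \cdot \frac{5}{3} = 2 \cdot 4 \cdot 12 \cdot \frac{5}{3} = 8 \cdot 12 \cdot \frac{5}{3} = 96 \cdot \frac{5}{3} = 160$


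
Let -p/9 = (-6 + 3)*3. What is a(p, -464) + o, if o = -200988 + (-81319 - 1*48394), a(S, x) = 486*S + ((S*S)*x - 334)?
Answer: -3335973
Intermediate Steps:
p = 81 (p = -9*(-6 + 3)*3 = -(-27)*3 = -9*(-9) = 81)
a(S, x) = -334 + 486*S + x*S² (a(S, x) = 486*S + (S²*x - 334) = 486*S + (x*S² - 334) = 486*S + (-334 + x*S²) = -334 + 486*S + x*S²)
o = -330701 (o = -200988 + (-81319 - 48394) = -200988 - 129713 = -330701)
a(p, -464) + o = (-334 + 486*81 - 464*81²) - 330701 = (-334 + 39366 - 464*6561) - 330701 = (-334 + 39366 - 3044304) - 330701 = -3005272 - 330701 = -3335973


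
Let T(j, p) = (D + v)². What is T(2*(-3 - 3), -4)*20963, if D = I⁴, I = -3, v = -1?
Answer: 134163200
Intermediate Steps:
D = 81 (D = (-3)⁴ = 81)
T(j, p) = 6400 (T(j, p) = (81 - 1)² = 80² = 6400)
T(2*(-3 - 3), -4)*20963 = 6400*20963 = 134163200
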